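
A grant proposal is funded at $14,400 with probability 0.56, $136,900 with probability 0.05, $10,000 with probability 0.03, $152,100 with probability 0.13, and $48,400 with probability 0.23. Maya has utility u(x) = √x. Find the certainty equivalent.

E[u] = 0.56·√14400 + 0.05·√136900 + 0.03·√10000 + 0.13·√152100 + 0.23·√48400 = 0.56·120 + 0.05·370 + 0.03·100 + 0.13·390 + 0.23·220 = 190
CE = (190)² = 36100

$36,100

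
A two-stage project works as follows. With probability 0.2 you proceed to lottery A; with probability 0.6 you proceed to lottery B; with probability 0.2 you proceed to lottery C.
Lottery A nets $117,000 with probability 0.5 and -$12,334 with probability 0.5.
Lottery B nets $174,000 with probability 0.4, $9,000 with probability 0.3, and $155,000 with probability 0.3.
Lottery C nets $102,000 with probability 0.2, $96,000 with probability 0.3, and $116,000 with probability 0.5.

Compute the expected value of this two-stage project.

$103,186.60

EV(A) = 0.5 × 117000 + 0.5 × (-12334) = 58500 − 6167 = 52333
EV(B) = 0.4 × 174000 + 0.3 × 9000 + 0.3 × 155000 = 69600 + 2700 + 46500 = 118800
EV(C) = 0.2 × 102000 + 0.3 × 96000 + 0.5 × 116000 = 20400 + 28800 + 58000 = 107200
Overall = 0.2 × 52333 + 0.6 × 118800 + 0.2 × 107200 = 10466.6 + 71280 + 21440 = 103186.6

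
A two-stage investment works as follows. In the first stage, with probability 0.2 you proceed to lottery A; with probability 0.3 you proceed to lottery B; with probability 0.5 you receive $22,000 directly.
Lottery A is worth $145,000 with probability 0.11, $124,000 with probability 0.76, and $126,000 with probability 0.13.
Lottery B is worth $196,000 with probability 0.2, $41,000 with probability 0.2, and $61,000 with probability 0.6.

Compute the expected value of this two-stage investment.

EV(A) = 0.11 × 145000 + 0.76 × 124000 + 0.13 × 126000 = 15950 + 94240 + 16380 = 126570
EV(B) = 0.2 × 196000 + 0.2 × 41000 + 0.6 × 61000 = 39200 + 8200 + 36600 = 84000
Branch C: 22000 (certain)
Overall = 0.2 × 126570 + 0.3 × 84000 + 0.5 × 22000 = 25314 + 25200 + 11000 = 61514

$61,514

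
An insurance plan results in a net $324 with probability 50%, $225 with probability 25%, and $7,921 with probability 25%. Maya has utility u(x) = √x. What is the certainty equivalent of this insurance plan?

E[u] = 0.5·√324 + 0.25·√225 + 0.25·√7921 = 0.5·18 + 0.25·15 + 0.25·89 = 35
CE = (35)² = 1225

$1,225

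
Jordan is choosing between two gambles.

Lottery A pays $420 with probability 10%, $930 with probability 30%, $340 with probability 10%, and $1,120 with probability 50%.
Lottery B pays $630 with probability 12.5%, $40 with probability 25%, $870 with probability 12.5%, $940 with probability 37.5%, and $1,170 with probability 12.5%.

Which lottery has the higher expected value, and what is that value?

Lottery A ($915)

Lottery A = 0.1 × 420 + 0.3 × 930 + 0.1 × 340 + 0.5 × 1120 = 42 + 279 + 34 + 560 = 915
Lottery B = 0.125 × 630 + 0.25 × 40 + 0.125 × 870 + 0.375 × 940 + 0.125 × 1170 = 78.75 + 10 + 108.75 + 352.5 + 146.25 = 696.25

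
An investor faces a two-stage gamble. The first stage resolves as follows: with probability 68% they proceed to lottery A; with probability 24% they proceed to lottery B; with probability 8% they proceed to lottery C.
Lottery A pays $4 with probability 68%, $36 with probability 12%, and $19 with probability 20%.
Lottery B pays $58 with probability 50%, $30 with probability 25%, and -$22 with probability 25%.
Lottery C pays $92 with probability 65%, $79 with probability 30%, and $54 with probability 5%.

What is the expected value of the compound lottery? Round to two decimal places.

EV(A) = 0.68 × 4 + 0.12 × 36 + 0.2 × 19 = 2.72 + 4.32 + 3.8 = 10.84
EV(B) = 0.5 × 58 + 0.25 × 30 + 0.25 × (-22) = 29 + 7.5 − 5.5 = 31
EV(C) = 0.65 × 92 + 0.3 × 79 + 0.05 × 54 = 59.8 + 23.7 + 2.7 = 86.2
Overall = 0.68 × 10.84 + 0.24 × 31 + 0.08 × 86.2 = 7.3712 + 7.44 + 6.896 = 21.7072

$21.71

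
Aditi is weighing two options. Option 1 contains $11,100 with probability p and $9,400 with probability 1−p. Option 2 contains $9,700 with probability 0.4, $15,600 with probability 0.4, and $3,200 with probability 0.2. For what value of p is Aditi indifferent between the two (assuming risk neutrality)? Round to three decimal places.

EV(Option 2) = 0.4 × 9700 + 0.4 × 15600 + 0.2 × 3200 = 3880 + 6240 + 640 = 10760
p·11100 + (1−p)·9400 = 10760
1700p + 9400 = 10760
p = (10760 − 9400) / 1700

p = 0.800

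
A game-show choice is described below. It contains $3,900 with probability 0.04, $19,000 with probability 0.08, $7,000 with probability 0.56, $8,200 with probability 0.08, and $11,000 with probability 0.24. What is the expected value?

EV = 0.04 × 3900 + 0.08 × 19000 + 0.56 × 7000 + 0.08 × 8200 + 0.24 × 11000 = 156 + 1520 + 3920 + 656 + 2640 = 8892

$8,892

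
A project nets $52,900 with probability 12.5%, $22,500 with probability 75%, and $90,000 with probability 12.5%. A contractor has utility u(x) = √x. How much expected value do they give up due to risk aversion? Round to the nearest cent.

$2,785.94

E[u] = 0.125·√52900 + 0.75·√22500 + 0.125·√90000 = 0.125·230 + 0.75·150 + 0.125·300 = 178.75
CE = (178.75)² = 31951.5625
Risk premium = EV − CE = 34737.5 − 31951.5625 = 2785.9375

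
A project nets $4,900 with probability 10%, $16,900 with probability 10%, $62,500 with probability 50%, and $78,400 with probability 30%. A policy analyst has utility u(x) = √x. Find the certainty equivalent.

E[u] = 0.1·√4900 + 0.1·√16900 + 0.5·√62500 + 0.3·√78400 = 0.1·70 + 0.1·130 + 0.5·250 + 0.3·280 = 229
CE = (229)² = 52441

$52,441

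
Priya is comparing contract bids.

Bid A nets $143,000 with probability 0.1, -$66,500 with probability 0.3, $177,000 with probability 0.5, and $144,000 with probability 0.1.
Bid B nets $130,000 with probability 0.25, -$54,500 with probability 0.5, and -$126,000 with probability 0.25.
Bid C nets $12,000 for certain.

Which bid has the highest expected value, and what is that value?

Bid A ($97,250)

Bid A = 0.1 × 143000 + 0.3 × (-66500) + 0.5 × 177000 + 0.1 × 144000 = 14300 − 19950 + 88500 + 14400 = 97250
Bid B = 0.25 × 130000 + 0.5 × (-54500) + 0.25 × (-126000) = 32500 − 27250 − 31500 = -26250
Bid C: 12000 (certain)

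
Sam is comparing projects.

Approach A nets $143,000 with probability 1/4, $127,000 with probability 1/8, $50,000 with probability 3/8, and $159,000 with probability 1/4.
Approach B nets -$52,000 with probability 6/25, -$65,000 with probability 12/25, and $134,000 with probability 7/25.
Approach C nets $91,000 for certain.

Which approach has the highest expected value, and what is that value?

Approach A ($110,125)

Approach A = 1/4 × 143000 + 1/8 × 127000 + 3/8 × 50000 + 1/4 × 159000 = 35750 + 15875 + 18750 + 39750 = 110125
Approach B = 6/25 × (-52000) + 12/25 × (-65000) + 7/25 × 134000 = -12480 − 31200 + 37520 = -6160
Approach C: 91000 (certain)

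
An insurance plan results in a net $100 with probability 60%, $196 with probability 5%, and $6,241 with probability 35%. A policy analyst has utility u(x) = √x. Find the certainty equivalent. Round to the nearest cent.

$1,179.92

E[u] = 0.6·√100 + 0.05·√196 + 0.35·√6241 = 0.6·10 + 0.05·14 + 0.35·79 = 34.35
CE = (34.35)² = 1179.9225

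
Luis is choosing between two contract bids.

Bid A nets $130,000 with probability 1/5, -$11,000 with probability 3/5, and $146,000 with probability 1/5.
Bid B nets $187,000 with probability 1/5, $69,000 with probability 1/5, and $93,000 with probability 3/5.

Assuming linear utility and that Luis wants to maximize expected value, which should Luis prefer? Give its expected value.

Bid A = 1/5 × 130000 + 3/5 × (-11000) + 1/5 × 146000 = 26000 − 6600 + 29200 = 48600
Bid B = 1/5 × 187000 + 1/5 × 69000 + 3/5 × 93000 = 37400 + 13800 + 55800 = 107000

Bid B ($107,000)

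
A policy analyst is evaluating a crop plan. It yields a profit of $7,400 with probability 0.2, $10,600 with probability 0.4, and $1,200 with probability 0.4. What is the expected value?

EV = 0.2 × 7400 + 0.4 × 10600 + 0.4 × 1200 = 1480 + 4240 + 480 = 6200

$6,200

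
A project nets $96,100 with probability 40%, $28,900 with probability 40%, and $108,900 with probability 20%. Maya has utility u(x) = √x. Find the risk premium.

E[u] = 0.4·√96100 + 0.4·√28900 + 0.2·√108900 = 0.4·310 + 0.4·170 + 0.2·330 = 258
CE = (258)² = 66564
Risk premium = EV − CE = 71780 − 66564 = 5216

$5,216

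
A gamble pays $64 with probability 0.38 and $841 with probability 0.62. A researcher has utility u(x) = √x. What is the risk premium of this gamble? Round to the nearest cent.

$103.90

E[u] = 0.38·√64 + 0.62·√841 = 0.38·8 + 0.62·29 = 21.02
CE = (21.02)² = 441.8404
Risk premium = EV − CE = 545.74 − 441.8404 = 103.8996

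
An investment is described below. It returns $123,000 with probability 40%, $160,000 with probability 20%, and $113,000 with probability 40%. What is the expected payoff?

$126,400

EV = 0.4 × 123000 + 0.2 × 160000 + 0.4 × 113000 = 49200 + 32000 + 45200 = 126400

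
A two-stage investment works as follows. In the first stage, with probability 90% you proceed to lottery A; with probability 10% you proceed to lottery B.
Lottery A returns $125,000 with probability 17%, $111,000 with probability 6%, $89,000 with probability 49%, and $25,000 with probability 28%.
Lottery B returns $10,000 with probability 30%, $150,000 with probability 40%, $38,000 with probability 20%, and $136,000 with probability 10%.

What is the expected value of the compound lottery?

$79,088

EV(A) = 0.17 × 125000 + 0.06 × 111000 + 0.49 × 89000 + 0.28 × 25000 = 21250 + 6660 + 43610 + 7000 = 78520
EV(B) = 0.3 × 10000 + 0.4 × 150000 + 0.2 × 38000 + 0.1 × 136000 = 3000 + 60000 + 7600 + 13600 = 84200
Overall = 0.9 × 78520 + 0.1 × 84200 = 70668 + 8420 = 79088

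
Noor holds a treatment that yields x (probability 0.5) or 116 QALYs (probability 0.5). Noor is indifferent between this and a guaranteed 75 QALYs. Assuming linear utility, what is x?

0.5·x + 0.5·116 = 75
0.5·x = 75 − 58 = 17
x = 17 / 0.5 = 34

x = 34 QALYs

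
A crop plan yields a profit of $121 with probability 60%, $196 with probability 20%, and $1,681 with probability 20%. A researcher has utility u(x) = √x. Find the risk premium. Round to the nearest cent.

$138.24

E[u] = 0.6·√121 + 0.2·√196 + 0.2·√1681 = 0.6·11 + 0.2·14 + 0.2·41 = 17.6
CE = (17.6)² = 309.76
Risk premium = EV − CE = 448 − 309.76 = 138.24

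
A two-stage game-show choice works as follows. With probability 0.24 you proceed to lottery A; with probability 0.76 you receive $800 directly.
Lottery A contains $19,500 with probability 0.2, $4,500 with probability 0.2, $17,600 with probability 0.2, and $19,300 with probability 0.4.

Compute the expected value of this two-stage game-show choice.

EV(A) = 0.2 × 19500 + 0.2 × 4500 + 0.2 × 17600 + 0.4 × 19300 = 3900 + 900 + 3520 + 7720 = 16040
Branch B: 800 (certain)
Overall = 0.24 × 16040 + 0.76 × 800 = 3849.6 + 608 = 4457.6

$4,457.60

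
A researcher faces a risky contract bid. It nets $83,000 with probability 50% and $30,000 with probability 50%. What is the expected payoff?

EV = 0.5 × 83000 + 0.5 × 30000 = 41500 + 15000 = 56500

$56,500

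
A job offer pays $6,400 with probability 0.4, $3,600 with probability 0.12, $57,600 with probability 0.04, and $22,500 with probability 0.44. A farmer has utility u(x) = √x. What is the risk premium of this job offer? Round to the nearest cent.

$2,016.96

E[u] = 0.4·√6400 + 0.12·√3600 + 0.04·√57600 + 0.44·√22500 = 0.4·80 + 0.12·60 + 0.04·240 + 0.44·150 = 114.8
CE = (114.8)² = 13179.04
Risk premium = EV − CE = 15196 − 13179.04 = 2016.96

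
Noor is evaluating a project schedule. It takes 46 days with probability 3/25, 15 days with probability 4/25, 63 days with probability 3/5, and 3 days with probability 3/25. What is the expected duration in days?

46.08 days

EV = 3/25 × 46 + 4/25 × 15 + 3/5 × 63 + 3/25 × 3 = 5.52 + 2.4 + 37.8 + 0.36 = 46.08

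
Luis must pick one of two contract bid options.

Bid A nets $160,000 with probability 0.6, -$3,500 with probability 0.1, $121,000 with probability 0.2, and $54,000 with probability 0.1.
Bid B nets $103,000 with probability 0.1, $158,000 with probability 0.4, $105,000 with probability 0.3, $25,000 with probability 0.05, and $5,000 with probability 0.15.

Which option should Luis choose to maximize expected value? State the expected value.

Bid A ($125,250)

Bid A = 0.6 × 160000 + 0.1 × (-3500) + 0.2 × 121000 + 0.1 × 54000 = 96000 − 350 + 24200 + 5400 = 125250
Bid B = 0.1 × 103000 + 0.4 × 158000 + 0.3 × 105000 + 0.05 × 25000 + 0.15 × 5000 = 10300 + 63200 + 31500 + 1250 + 750 = 107000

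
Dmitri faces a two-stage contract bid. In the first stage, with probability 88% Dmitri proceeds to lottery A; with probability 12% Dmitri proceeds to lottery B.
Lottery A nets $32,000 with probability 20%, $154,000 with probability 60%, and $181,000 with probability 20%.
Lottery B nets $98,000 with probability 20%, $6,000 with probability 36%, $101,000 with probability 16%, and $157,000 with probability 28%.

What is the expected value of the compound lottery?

EV(A) = 0.2 × 32000 + 0.6 × 154000 + 0.2 × 181000 = 6400 + 92400 + 36200 = 135000
EV(B) = 0.2 × 98000 + 0.36 × 6000 + 0.16 × 101000 + 0.28 × 157000 = 19600 + 2160 + 16160 + 43960 = 81880
Overall = 0.88 × 135000 + 0.12 × 81880 = 118800 + 9825.6 = 128625.6

$128,625.60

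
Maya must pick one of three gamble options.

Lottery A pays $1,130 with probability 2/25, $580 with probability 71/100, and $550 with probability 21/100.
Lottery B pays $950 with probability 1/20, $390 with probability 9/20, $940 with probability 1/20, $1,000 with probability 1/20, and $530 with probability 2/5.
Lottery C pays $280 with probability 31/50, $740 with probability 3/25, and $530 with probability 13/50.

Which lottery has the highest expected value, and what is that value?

Lottery A ($617.70)

Lottery A = 2/25 × 1130 + 71/100 × 580 + 21/100 × 550 = 90.4 + 411.8 + 115.5 = 617.7
Lottery B = 1/20 × 950 + 9/20 × 390 + 1/20 × 940 + 1/20 × 1000 + 2/5 × 530 = 47.5 + 175.5 + 47 + 50 + 212 = 532
Lottery C = 31/50 × 280 + 3/25 × 740 + 13/50 × 530 = 173.6 + 88.8 + 137.8 = 400.2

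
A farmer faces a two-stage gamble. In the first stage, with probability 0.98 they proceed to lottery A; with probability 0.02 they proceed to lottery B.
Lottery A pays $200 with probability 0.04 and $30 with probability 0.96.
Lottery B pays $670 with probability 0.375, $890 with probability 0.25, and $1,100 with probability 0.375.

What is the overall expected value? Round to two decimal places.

$53.79

EV(A) = 0.04 × 200 + 0.96 × 30 = 8 + 28.8 = 36.8
EV(B) = 0.375 × 670 + 0.25 × 890 + 0.375 × 1100 = 251.25 + 222.5 + 412.5 = 886.25
Overall = 0.98 × 36.8 + 0.02 × 886.25 = 36.064 + 17.725 = 53.789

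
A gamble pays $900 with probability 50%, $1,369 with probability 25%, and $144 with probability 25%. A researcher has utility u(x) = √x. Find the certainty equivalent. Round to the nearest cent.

E[u] = 0.5·√900 + 0.25·√1369 + 0.25·√144 = 0.5·30 + 0.25·37 + 0.25·12 = 27.25
CE = (27.25)² = 742.5625

$742.56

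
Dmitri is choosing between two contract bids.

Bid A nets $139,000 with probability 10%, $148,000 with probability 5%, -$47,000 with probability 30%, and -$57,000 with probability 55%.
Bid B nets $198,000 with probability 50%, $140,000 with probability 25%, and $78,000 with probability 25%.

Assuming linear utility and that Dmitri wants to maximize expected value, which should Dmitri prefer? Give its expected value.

Bid B ($153,500)

Bid A = 0.1 × 139000 + 0.05 × 148000 + 0.3 × (-47000) + 0.55 × (-57000) = 13900 + 7400 − 14100 − 31350 = -24150
Bid B = 0.5 × 198000 + 0.25 × 140000 + 0.25 × 78000 = 99000 + 35000 + 19500 = 153500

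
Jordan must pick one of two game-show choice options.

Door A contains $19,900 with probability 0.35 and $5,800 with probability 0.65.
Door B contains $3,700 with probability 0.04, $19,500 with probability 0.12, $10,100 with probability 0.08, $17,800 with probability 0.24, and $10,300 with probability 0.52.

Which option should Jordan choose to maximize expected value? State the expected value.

Door A = 0.35 × 19900 + 0.65 × 5800 = 6965 + 3770 = 10735
Door B = 0.04 × 3700 + 0.12 × 19500 + 0.08 × 10100 + 0.24 × 17800 + 0.52 × 10300 = 148 + 2340 + 808 + 4272 + 5356 = 12924

Door B ($12,924)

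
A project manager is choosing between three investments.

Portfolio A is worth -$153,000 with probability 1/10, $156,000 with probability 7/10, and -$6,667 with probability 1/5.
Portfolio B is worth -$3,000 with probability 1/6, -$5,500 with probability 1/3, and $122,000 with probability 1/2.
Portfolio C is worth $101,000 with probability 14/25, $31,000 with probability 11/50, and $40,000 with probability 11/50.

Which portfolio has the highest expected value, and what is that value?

Portfolio A ($92,566.60)

Portfolio A = 1/10 × (-153000) + 7/10 × 156000 + 1/5 × (-6667) = -15300 + 109200 − 1333.4 = 92566.6
Portfolio B = 1/6 × (-3000) + 1/3 × (-5500) + 1/2 × 122000 = -500 − 1833.3333 + 61000 = 58666.6667
Portfolio C = 14/25 × 101000 + 11/50 × 31000 + 11/50 × 40000 = 56560 + 6820 + 8800 = 72180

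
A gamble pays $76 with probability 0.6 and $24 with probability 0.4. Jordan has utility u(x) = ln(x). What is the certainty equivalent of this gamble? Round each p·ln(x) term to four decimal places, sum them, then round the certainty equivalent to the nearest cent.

E[u] = 0.6·ln(76) + 0.4·ln(24) = 2.5984 + 1.2712 = 3.8696
CE = e^3.8696 ≈ 47.92

$47.92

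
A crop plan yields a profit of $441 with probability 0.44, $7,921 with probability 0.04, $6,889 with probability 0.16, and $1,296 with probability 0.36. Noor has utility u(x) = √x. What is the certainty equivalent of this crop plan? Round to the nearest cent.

E[u] = 0.44·√441 + 0.04·√7921 + 0.16·√6889 + 0.36·√1296 = 0.44·21 + 0.04·89 + 0.16·83 + 0.36·36 = 39.04
CE = (39.04)² = 1524.1216

$1,524.12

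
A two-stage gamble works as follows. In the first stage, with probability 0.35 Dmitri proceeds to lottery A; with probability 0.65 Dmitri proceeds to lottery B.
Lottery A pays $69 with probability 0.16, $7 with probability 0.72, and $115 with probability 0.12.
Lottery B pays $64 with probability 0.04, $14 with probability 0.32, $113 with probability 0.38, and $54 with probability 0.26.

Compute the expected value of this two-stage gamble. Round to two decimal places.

EV(A) = 0.16 × 69 + 0.72 × 7 + 0.12 × 115 = 11.04 + 5.04 + 13.8 = 29.88
EV(B) = 0.04 × 64 + 0.32 × 14 + 0.38 × 113 + 0.26 × 54 = 2.56 + 4.48 + 42.94 + 14.04 = 64.02
Overall = 0.35 × 29.88 + 0.65 × 64.02 = 10.458 + 41.613 = 52.071

$52.07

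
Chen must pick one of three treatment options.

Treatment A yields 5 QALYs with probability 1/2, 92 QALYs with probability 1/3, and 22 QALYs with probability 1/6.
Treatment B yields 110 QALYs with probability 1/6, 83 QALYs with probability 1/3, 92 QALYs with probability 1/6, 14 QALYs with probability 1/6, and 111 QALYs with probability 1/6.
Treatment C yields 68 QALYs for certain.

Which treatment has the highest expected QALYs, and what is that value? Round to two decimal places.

Treatment B (82.17 QALYs)

Treatment A = 1/2 × 5 + 1/3 × 92 + 1/6 × 22 = 2.5 + 30.6667 + 3.6667 = 36.8333
Treatment B = 1/6 × 110 + 1/3 × 83 + 1/6 × 92 + 1/6 × 14 + 1/6 × 111 = 18.3333 + 27.6667 + 15.3333 + 2.3333 + 18.5 = 82.1667
Treatment C: 68 (certain)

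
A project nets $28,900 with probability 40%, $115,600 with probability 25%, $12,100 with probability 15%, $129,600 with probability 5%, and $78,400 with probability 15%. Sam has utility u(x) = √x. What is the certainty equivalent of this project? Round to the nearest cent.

E[u] = 0.4·√28900 + 0.25·√115600 + 0.15·√12100 + 0.05·√129600 + 0.15·√78400 = 0.4·170 + 0.25·340 + 0.15·110 + 0.05·360 + 0.15·280 = 229.5
CE = (229.5)² = 52670.25

$52,670.25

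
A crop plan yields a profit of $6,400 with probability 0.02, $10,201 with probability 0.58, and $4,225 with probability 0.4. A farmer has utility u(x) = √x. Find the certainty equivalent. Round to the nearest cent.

$7,426.99

E[u] = 0.02·√6400 + 0.58·√10201 + 0.4·√4225 = 0.02·80 + 0.58·101 + 0.4·65 = 86.18
CE = (86.18)² = 7426.9924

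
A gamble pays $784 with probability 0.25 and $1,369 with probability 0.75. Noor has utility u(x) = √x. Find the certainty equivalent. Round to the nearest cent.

$1,207.56

E[u] = 0.25·√784 + 0.75·√1369 = 0.25·28 + 0.75·37 = 34.75
CE = (34.75)² = 1207.5625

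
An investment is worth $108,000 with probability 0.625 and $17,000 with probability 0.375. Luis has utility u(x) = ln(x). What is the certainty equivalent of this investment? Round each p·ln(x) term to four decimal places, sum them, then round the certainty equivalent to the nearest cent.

$53,992.48

E[u] = 0.625·ln(108000) + 0.375·ln(17000) = 7.2437 + 3.6529 = 10.8966
CE = e^10.8966 ≈ 53992.48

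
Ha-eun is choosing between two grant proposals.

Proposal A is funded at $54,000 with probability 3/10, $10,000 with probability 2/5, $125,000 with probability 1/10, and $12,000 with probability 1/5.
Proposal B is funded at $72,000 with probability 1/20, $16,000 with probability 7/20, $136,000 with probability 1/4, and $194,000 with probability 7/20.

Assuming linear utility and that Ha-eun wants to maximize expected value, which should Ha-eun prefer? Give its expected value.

Proposal B ($111,100)

Proposal A = 3/10 × 54000 + 2/5 × 10000 + 1/10 × 125000 + 1/5 × 12000 = 16200 + 4000 + 12500 + 2400 = 35100
Proposal B = 1/20 × 72000 + 7/20 × 16000 + 1/4 × 136000 + 7/20 × 194000 = 3600 + 5600 + 34000 + 67900 = 111100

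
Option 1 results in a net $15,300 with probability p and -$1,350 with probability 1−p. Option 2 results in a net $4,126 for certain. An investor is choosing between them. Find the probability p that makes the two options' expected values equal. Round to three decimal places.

p·15300 + (1−p)·(-1350) = 4126
16650p − 1350 = 4126
p = (4126 + 1350) / 16650

p = 0.329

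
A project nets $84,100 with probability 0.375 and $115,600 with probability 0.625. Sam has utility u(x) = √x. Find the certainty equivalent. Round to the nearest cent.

E[u] = 0.375·√84100 + 0.625·√115600 = 0.375·290 + 0.625·340 = 321.25
CE = (321.25)² = 103201.5625

$103,201.56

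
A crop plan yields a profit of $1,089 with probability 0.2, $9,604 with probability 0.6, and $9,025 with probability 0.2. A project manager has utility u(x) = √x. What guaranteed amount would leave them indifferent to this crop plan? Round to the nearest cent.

E[u] = 0.2·√1089 + 0.6·√9604 + 0.2·√9025 = 0.2·33 + 0.6·98 + 0.2·95 = 84.4
CE = (84.4)² = 7123.36

$7,123.36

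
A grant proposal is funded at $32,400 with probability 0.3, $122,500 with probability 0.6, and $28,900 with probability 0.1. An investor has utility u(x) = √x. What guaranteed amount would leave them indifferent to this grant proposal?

$78,961

E[u] = 0.3·√32400 + 0.6·√122500 + 0.1·√28900 = 0.3·180 + 0.6·350 + 0.1·170 = 281
CE = (281)² = 78961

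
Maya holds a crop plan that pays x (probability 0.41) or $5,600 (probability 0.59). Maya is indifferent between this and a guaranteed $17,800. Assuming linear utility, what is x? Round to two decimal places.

0.41·x + 0.59·5600 = 17800
0.41·x = 17800 − 3304 = 14496
x = 14496 / 0.41 = 35356.0976

x = $35,356.10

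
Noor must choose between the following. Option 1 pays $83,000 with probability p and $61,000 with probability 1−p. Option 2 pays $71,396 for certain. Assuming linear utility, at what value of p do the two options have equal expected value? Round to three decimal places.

p·83000 + (1−p)·61000 = 71396
22000p + 61000 = 71396
p = (71396 − 61000) / 22000

p = 0.473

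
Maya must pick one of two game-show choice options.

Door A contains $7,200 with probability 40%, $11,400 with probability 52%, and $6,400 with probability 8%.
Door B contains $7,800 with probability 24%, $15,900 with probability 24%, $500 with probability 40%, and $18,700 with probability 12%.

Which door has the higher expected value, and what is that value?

Door A ($9,320)

Door A = 0.4 × 7200 + 0.52 × 11400 + 0.08 × 6400 = 2880 + 5928 + 512 = 9320
Door B = 0.24 × 7800 + 0.24 × 15900 + 0.4 × 500 + 0.12 × 18700 = 1872 + 3816 + 200 + 2244 = 8132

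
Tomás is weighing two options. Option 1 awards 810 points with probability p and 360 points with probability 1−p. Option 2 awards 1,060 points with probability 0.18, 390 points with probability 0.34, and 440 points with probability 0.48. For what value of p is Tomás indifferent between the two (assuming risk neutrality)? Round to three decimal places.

EV(Option 2) = 0.18 × 1060 + 0.34 × 390 + 0.48 × 440 = 190.8 + 132.6 + 211.2 = 534.6
p·810 + (1−p)·360 = 534.6
450p + 360 = 534.6
p = (534.6 − 360) / 450

p = 0.388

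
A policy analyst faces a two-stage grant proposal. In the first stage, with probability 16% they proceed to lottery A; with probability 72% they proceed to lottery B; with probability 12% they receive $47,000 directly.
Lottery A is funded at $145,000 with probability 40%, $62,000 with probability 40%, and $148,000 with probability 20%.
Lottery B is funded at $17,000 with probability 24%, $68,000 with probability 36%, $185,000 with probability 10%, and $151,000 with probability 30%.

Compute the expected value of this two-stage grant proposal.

$90,123.20

EV(A) = 0.4 × 145000 + 0.4 × 62000 + 0.2 × 148000 = 58000 + 24800 + 29600 = 112400
EV(B) = 0.24 × 17000 + 0.36 × 68000 + 0.1 × 185000 + 0.3 × 151000 = 4080 + 24480 + 18500 + 45300 = 92360
Branch C: 47000 (certain)
Overall = 0.16 × 112400 + 0.72 × 92360 + 0.12 × 47000 = 17984 + 66499.2 + 5640 = 90123.2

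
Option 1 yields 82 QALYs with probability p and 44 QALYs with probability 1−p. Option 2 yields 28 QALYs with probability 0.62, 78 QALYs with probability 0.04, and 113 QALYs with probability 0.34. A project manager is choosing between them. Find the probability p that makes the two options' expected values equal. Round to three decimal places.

EV(Option 2) = 0.62 × 28 + 0.04 × 78 + 0.34 × 113 = 17.36 + 3.12 + 38.42 = 58.9
p·82 + (1−p)·44 = 58.9
38p + 44 = 58.9
p = (58.9 − 44) / 38

p = 0.392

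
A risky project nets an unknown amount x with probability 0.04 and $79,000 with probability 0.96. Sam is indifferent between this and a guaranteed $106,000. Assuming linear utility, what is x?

0.04·x + 0.96·79000 = 106000
0.04·x = 106000 − 75840 = 30160
x = 30160 / 0.04 = 754000

x = $754,000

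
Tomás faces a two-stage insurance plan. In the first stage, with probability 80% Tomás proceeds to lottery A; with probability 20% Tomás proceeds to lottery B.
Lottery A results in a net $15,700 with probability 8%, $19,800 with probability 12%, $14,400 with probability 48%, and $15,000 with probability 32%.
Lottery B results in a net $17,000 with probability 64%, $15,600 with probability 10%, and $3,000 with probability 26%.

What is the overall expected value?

$14,919.20

EV(A) = 0.08 × 15700 + 0.12 × 19800 + 0.48 × 14400 + 0.32 × 15000 = 1256 + 2376 + 6912 + 4800 = 15344
EV(B) = 0.64 × 17000 + 0.1 × 15600 + 0.26 × 3000 = 10880 + 1560 + 780 = 13220
Overall = 0.8 × 15344 + 0.2 × 13220 = 12275.2 + 2644 = 14919.2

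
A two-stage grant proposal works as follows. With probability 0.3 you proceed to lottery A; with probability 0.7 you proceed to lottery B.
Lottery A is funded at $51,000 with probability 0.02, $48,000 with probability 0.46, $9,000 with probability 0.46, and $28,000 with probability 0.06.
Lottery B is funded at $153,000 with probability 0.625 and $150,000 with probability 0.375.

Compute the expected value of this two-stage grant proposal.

EV(A) = 0.02 × 51000 + 0.46 × 48000 + 0.46 × 9000 + 0.06 × 28000 = 1020 + 22080 + 4140 + 1680 = 28920
EV(B) = 0.625 × 153000 + 0.375 × 150000 = 95625 + 56250 = 151875
Overall = 0.3 × 28920 + 0.7 × 151875 = 8676 + 106312.5 = 114988.5

$114,988.50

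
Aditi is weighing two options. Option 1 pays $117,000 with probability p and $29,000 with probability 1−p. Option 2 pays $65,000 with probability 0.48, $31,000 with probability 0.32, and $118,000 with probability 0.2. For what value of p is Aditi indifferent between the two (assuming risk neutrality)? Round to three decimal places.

p = 0.406

EV(Option 2) = 0.48 × 65000 + 0.32 × 31000 + 0.2 × 118000 = 31200 + 9920 + 23600 = 64720
p·117000 + (1−p)·29000 = 64720
88000p + 29000 = 64720
p = (64720 − 29000) / 88000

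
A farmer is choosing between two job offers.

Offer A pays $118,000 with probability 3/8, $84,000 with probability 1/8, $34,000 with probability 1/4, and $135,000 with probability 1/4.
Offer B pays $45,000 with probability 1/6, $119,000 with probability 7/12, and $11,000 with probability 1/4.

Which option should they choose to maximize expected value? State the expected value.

Offer A ($97,000)

Offer A = 3/8 × 118000 + 1/8 × 84000 + 1/4 × 34000 + 1/4 × 135000 = 44250 + 10500 + 8500 + 33750 = 97000
Offer B = 1/6 × 45000 + 7/12 × 119000 + 1/4 × 11000 = 7500 + 69416.6667 + 2750 = 79666.6667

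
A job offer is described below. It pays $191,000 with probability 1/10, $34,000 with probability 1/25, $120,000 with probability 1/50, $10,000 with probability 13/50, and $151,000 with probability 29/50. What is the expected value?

$113,040

EV = 1/10 × 191000 + 1/25 × 34000 + 1/50 × 120000 + 13/50 × 10000 + 29/50 × 151000 = 19100 + 1360 + 2400 + 2600 + 87580 = 113040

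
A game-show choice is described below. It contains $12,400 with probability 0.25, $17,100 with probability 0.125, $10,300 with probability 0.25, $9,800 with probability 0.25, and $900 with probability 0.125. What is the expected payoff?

$10,375

EV = 0.25 × 12400 + 0.125 × 17100 + 0.25 × 10300 + 0.25 × 9800 + 0.125 × 900 = 3100 + 2137.5 + 2575 + 2450 + 112.5 = 10375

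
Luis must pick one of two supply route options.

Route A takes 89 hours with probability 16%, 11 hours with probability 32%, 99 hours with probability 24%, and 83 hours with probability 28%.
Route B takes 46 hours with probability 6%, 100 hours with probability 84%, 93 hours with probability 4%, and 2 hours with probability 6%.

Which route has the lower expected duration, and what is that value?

Route A = 0.16 × 89 + 0.32 × 11 + 0.24 × 99 + 0.28 × 83 = 14.24 + 3.52 + 23.76 + 23.24 = 64.76
Route B = 0.06 × 46 + 0.84 × 100 + 0.04 × 93 + 0.06 × 2 = 2.76 + 84 + 3.72 + 0.12 = 90.6

Route A (64.76 hours)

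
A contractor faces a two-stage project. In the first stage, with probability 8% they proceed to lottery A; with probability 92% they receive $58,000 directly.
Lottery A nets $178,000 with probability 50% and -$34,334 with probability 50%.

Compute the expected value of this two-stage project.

EV(A) = 0.5 × 178000 + 0.5 × (-34334) = 89000 − 17167 = 71833
Branch B: 58000 (certain)
Overall = 0.08 × 71833 + 0.92 × 58000 = 5746.64 + 53360 = 59106.64

$59,106.64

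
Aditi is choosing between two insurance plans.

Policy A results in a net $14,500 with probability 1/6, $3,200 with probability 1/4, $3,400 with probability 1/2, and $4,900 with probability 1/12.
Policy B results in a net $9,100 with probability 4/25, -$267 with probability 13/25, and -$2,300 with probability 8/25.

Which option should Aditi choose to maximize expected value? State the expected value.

Policy A ($5,325)

Policy A = 1/6 × 14500 + 1/4 × 3200 + 1/2 × 3400 + 1/12 × 4900 = 2416.6667 + 800 + 1700 + 408.3333 = 5325
Policy B = 4/25 × 9100 + 13/25 × (-267) + 8/25 × (-2300) = 1456 − 138.84 − 736 = 581.16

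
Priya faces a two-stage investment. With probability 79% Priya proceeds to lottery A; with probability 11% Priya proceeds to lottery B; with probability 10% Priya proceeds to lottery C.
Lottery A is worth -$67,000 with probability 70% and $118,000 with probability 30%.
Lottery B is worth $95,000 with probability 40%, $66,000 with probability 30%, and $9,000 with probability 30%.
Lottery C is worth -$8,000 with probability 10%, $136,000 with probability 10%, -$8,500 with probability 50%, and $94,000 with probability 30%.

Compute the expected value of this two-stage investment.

EV(A) = 0.7 × (-67000) + 0.3 × 118000 = -46900 + 35400 = -11500
EV(B) = 0.4 × 95000 + 0.3 × 66000 + 0.3 × 9000 = 38000 + 19800 + 2700 = 60500
EV(C) = 0.1 × (-8000) + 0.1 × 136000 + 0.5 × (-8500) + 0.3 × 94000 = -800 + 13600 − 4250 + 28200 = 36750
Overall = 0.79 × (-11500) + 0.11 × 60500 + 0.1 × 36750 = -9085 + 6655 + 3675 = 1245

$1,245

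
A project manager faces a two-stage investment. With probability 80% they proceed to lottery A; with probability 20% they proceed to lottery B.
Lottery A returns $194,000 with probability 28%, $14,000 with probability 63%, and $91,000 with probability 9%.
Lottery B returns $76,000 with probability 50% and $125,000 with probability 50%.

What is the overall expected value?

EV(A) = 0.28 × 194000 + 0.63 × 14000 + 0.09 × 91000 = 54320 + 8820 + 8190 = 71330
EV(B) = 0.5 × 76000 + 0.5 × 125000 = 38000 + 62500 = 100500
Overall = 0.8 × 71330 + 0.2 × 100500 = 57064 + 20100 = 77164

$77,164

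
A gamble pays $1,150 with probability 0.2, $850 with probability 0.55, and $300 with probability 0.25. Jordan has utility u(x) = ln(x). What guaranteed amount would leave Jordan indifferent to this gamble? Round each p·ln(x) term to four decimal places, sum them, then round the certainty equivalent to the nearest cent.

E[u] = 0.2·ln(1150) + 0.55·ln(850) + 0.25·ln(300) = 1.4095 + 3.7099 + 1.4259 = 6.5453
CE = e^6.5453 ≈ 695.97

$695.97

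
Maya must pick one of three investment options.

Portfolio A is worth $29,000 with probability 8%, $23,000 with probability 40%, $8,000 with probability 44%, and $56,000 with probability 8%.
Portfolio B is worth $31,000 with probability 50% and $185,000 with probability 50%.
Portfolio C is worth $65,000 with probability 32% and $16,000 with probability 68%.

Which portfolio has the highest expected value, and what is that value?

Portfolio B ($108,000)

Portfolio A = 0.08 × 29000 + 0.4 × 23000 + 0.44 × 8000 + 0.08 × 56000 = 2320 + 9200 + 3520 + 4480 = 19520
Portfolio B = 0.5 × 31000 + 0.5 × 185000 = 15500 + 92500 = 108000
Portfolio C = 0.32 × 65000 + 0.68 × 16000 = 20800 + 10880 = 31680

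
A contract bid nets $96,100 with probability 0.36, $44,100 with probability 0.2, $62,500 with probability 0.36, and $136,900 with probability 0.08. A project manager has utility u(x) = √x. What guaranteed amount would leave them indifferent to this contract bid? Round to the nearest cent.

E[u] = 0.36·√96100 + 0.2·√44100 + 0.36·√62500 + 0.08·√136900 = 0.36·310 + 0.2·210 + 0.36·250 + 0.08·370 = 273.2
CE = (273.2)² = 74638.24

$74,638.24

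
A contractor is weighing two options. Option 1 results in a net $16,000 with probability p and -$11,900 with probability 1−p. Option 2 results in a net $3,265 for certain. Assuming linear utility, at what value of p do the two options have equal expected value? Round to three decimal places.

p·16000 + (1−p)·(-11900) = 3265
27900p − 11900 = 3265
p = (3265 + 11900) / 27900

p = 0.544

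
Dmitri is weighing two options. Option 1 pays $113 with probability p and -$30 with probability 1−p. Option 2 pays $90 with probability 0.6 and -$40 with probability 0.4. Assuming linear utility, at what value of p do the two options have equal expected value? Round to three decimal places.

p = 0.476

EV(Option 2) = 0.6 × 90 + 0.4 × (-40) = 54 − 16 = 38
p·113 + (1−p)·(-30) = 38
143p − 30 = 38
p = (38 + 30) / 143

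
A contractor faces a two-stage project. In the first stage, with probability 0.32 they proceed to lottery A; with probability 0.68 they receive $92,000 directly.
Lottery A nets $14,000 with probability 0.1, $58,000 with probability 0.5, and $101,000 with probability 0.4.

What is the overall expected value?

$85,216

EV(A) = 0.1 × 14000 + 0.5 × 58000 + 0.4 × 101000 = 1400 + 29000 + 40400 = 70800
Branch B: 92000 (certain)
Overall = 0.32 × 70800 + 0.68 × 92000 = 22656 + 62560 = 85216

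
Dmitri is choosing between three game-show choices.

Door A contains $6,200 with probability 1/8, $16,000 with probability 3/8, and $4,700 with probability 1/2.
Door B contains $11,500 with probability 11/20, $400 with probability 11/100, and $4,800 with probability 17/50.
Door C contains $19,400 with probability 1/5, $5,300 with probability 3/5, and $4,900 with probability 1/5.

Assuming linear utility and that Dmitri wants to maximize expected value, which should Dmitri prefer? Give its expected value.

Door A ($9,125)

Door A = 1/8 × 6200 + 3/8 × 16000 + 1/2 × 4700 = 775 + 6000 + 2350 = 9125
Door B = 11/20 × 11500 + 11/100 × 400 + 17/50 × 4800 = 6325 + 44 + 1632 = 8001
Door C = 1/5 × 19400 + 3/5 × 5300 + 1/5 × 4900 = 3880 + 3180 + 980 = 8040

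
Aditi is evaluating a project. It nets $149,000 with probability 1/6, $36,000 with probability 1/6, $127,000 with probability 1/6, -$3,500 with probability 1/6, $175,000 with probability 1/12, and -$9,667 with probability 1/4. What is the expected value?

$63,583.25

EV = 1/6 × 149000 + 1/6 × 36000 + 1/6 × 127000 + 1/6 × (-3500) + 1/12 × 175000 + 1/4 × (-9667) = 24833.3333 + 6000 + 21166.6667 − 583.3333 + 14583.3333 − 2416.75 = 63583.25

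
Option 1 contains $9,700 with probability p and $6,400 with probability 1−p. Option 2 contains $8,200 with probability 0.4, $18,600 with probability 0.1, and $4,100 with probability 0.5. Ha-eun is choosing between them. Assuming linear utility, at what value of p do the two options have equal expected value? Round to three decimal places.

EV(Option 2) = 0.4 × 8200 + 0.1 × 18600 + 0.5 × 4100 = 3280 + 1860 + 2050 = 7190
p·9700 + (1−p)·6400 = 7190
3300p + 6400 = 7190
p = (7190 − 6400) / 3300

p = 0.239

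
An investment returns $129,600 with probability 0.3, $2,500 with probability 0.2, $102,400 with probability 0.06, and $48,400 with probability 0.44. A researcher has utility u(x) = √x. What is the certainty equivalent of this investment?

E[u] = 0.3·√129600 + 0.2·√2500 + 0.06·√102400 + 0.44·√48400 = 0.3·360 + 0.2·50 + 0.06·320 + 0.44·220 = 234
CE = (234)² = 54756

$54,756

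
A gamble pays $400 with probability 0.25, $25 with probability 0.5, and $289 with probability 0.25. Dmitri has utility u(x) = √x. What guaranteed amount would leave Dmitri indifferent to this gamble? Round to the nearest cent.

E[u] = 0.25·√400 + 0.5·√25 + 0.25·√289 = 0.25·20 + 0.5·5 + 0.25·17 = 11.75
CE = (11.75)² = 138.0625

$138.06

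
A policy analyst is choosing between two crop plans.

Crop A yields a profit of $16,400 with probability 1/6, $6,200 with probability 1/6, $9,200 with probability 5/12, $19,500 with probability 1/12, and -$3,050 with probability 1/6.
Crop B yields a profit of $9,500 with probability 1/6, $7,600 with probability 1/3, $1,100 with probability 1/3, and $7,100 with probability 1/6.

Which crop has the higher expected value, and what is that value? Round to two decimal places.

Crop A = 1/6 × 16400 + 1/6 × 6200 + 5/12 × 9200 + 1/12 × 19500 + 1/6 × (-3050) = 2733.3333 + 1033.3333 + 3833.3333 + 1625 − 508.3333 = 8716.6667
Crop B = 1/6 × 9500 + 1/3 × 7600 + 1/3 × 1100 + 1/6 × 7100 = 1583.3333 + 2533.3333 + 366.6667 + 1183.3333 = 5666.6667

Crop A ($8,716.67)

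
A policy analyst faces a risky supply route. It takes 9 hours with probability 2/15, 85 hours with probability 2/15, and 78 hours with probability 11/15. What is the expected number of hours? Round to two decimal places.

69.73 hours

EV = 2/15 × 9 + 2/15 × 85 + 11/15 × 78 = 1.2 + 11.3333 + 57.2 = 69.7333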